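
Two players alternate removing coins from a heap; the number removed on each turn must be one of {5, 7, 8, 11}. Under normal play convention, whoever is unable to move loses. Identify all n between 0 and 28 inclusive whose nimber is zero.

0, 1, 2, 3, 4, 16, 17, 18, 19, 20

n :  0  1  2  3  4  5  6  7  8  9 10 11 12 13 14 15 16 17 18 19 20 21 22 23 24 25 26 27 28
G :  0  0  0  0  0  1  1  1  1  1  2  2  2  2  2  3  0  0  0  0  0  1  1  1  1  1  2  2  2
P-positions are exactly the n with G(n) = 0.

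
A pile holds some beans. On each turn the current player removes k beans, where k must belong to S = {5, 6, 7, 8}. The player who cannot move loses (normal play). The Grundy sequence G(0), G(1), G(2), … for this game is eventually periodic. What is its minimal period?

13

n :  0  1  2  3  4  5  6  7  8  9 10 11 12 13 14 15 16 17 18 19 20 21 22 23 24 25 26 27
G :  0  0  0  0  0  1  1  1  1  1  2  2  2  0  0  0  0  0  1  1  1  1  1  2  2  2  0  0
G(n+13) = G(n) holds for n = 0,…,7 (a full window of length max(S) = 8), so the sequence is purely periodic with period 13.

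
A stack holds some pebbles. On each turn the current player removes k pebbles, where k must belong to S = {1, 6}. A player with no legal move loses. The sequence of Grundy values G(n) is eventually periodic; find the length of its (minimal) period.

7

G(0) = 0
G(1) = mex{0} = 1
G(2) = mex{1} = 0
G(3) = mex{0} = 1
G(4) = mex{1} = 0
G(5) = mex{0} = 1
G(6) = mex{1,0} = 2
G(7) = mex{2,1} = 0
G(8) = mex{0,0} = 1
G(9) = mex{1,1} = 0
G(10) = mex{0,0} = 1
G(11) = mex{1,1} = 0
G(12) = mex{0,2} = 1
G(13) = mex{1,0} = 2
G(14) = mex{2,1} = 0
G(15) = mex{0,0} = 1
G(n+7) = G(n) holds for n = 0,…,5 (a full window of length max(S) = 6), so the sequence is purely periodic with period 7.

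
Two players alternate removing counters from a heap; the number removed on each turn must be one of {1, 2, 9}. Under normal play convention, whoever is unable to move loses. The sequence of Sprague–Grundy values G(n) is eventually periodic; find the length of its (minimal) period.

n :  0  1  2  3  4  5  6  7  8  9 10 11 12 13 14 15 16 17 18 19 20 21
G :  0  1  2  0  1  2  0  1  2  3  0  1  2  0  1  2  0  1  2  3  0  1
G(n+10) = G(n) holds for n = 0,…,8 (a full window of length max(S) = 9), so the sequence is purely periodic with period 10.

10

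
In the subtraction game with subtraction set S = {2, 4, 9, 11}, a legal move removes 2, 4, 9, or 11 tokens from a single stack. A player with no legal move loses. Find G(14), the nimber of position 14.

0

G(0) = 0
G(1) = mex{} = 0
G(2) = mex{0} = 1
G(3) = mex{0} = 1
G(4) = mex{1,0} = 2
G(5) = mex{1,0} = 2
G(6) = mex{2,1} = 0
G(7) = mex{2,1} = 0
G(8) = mex{0,2} = 1
G(9) = mex{0,2,0} = 1
G(10) = mex{1,0,0} = 2
G(11) = mex{1,0,1,0} = 2
G(12) = mex{2,1,1,0} = 3
G(13) = mex{2,1,2,1} = 0
G(14) = mex{3,2,2,1} = 0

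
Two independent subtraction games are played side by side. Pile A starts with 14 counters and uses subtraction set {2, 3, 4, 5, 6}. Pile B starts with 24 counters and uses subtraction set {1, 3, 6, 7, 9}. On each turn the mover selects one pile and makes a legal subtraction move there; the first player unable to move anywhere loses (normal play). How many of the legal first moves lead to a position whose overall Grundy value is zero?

Pile A, S = {2, 3, 4, 5, 6}:
n :  0  1  2  3  4  5  6  7  8  9 10 11 12 13 14
G :  0  0  1  1  2  2  3  3  0  0  1  1  2  2  3
G_A(14) = 3.
Pile B, S = {1, 3, 6, 7, 9}:
G(0) = 0
G(1) = mex{0} = 1
G(2) = mex{1} = 0
G(3) = mex{0,0} = 1
G(4) = mex{1,1} = 0
G(5) = mex{0,0} = 1
G(6) = mex{1,1,0} = 2
G(7) = mex{2,0,1,0} = 3
G(8) = mex{3,1,0,1} = 2
G(9) = mex{2,2,1,0,0} = 3
G(10) = mex{3,3,0,1,1} = 2
G(11) = mex{2,2,1,0,0} = 3
G(12) = mex{3,3,2,1,1} = 0
G(13) = mex{0,2,3,2,0} = 1
G(14) = mex{1,3,2,3,1} = 0
G(15) = mex{0,0,3,2,2} = 1
G(16) = mex{1,1,2,3,3} = 0
G(17) = mex{0,0,3,2,2} = 1
G(18) = mex{1,1,0,3,3} = 2
G(19) = mex{2,0,1,0,2} = 3
G(20) = mex{3,1,0,1,3} = 2
G(21) = mex{2,2,1,0,0} = 3
G(22) = mex{3,3,0,1,1} = 2
G(23) = mex{2,2,1,0,0} = 3
G(24) = mex{3,3,2,1,1} = 0
G_B(24) = 0.
Combined Grundy value = 3 ⊕ 0 = 3.
A winning move leaves total XOR = 0, i.e. changes one component's Grundy value g to g ⊕ X where X is the current total.
Pile A: need g' = 3⊕3 = 0. Options: 14−2→G=2, 14−3→G=1, 14−4→G=1, 14−5→G=0, 14−6→G=0. Hits: 2.
Pile B: need g' = 0⊕3 = 3. Options: 24−1→G=3, 24−3→G=3, 24−6→G=2, 24−7→G=1, 24−9→G=1. Hits: 2.

4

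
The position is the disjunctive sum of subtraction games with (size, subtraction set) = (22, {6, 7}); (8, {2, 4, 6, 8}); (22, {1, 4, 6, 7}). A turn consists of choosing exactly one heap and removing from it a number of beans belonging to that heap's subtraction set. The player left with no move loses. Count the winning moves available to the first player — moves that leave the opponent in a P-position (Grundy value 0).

1

Heap A, S = {6, 7}:
n :  0  1  2  3  4  5  6  7  8  9 10 11 12 13 14 15 16 17 18 19 20 21 22
G :  0  0  0  0  0  0  1  1  1  1  1  1  2  0  0  0  0  0  0  1  1  1  1
G_A(22) = 1.
Heap B, S = {2, 4, 6, 8}:
n : 0 1 2 3 4 5 6 7 8
G : 0 0 1 1 2 2 3 3 4
G_B(8) = 4.
Heap C, S = {1, 4, 6, 7}:
n :  0  1  2  3  4  5  6  7  8  9 10 11 12 13 14 15 16 17 18 19 20 21 22
G :  0  1  0  1  2  0  1  2  3  2  0  1  2  0  1  0  1  2  0  1  2  3  2
G_C(22) = 2.
Combined Grundy value = 1 ⊕ 4 ⊕ 2 = 7.
A winning move leaves total XOR = 0, i.e. changes one component's Grundy value g to g ⊕ X where X is the current total.
Heap A: need g' = 1⊕7 = 6. Options: 22−6→G=0, 22−7→G=0. Hits: 0.
Heap B: need g' = 4⊕7 = 3. Options: 8−2→G=3, 8−4→G=2, 8−6→G=1, 8−8→G=0. Hits: 1.
Heap C: need g' = 2⊕7 = 5. Options: 22−1→G=3, 22−4→G=0, 22−6→G=1, 22−7→G=0. Hits: 0.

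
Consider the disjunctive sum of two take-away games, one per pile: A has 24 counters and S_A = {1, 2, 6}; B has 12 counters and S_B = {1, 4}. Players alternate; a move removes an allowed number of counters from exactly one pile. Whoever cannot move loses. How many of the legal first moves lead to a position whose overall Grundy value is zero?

Pile A, S = {1, 2, 6}:
n :  0  1  2  3  4  5  6  7  8  9 10 11 12 13 14 15 16 17 18 19 20 21 22 23 24
G :  0  1  2  0  1  2  3  0  1  2  0  1  2  3  0  1  2  0  1  2  3  0  1  2  0
G_A(24) = 0.
Pile B, S = {1, 4}:
G(0) = 0
G(1) = mex{0} = 1
G(2) = mex{1} = 0
G(3) = mex{0} = 1
G(4) = mex{1,0} = 2
G(5) = mex{2,1} = 0
G(6) = mex{0,0} = 1
G(7) = mex{1,1} = 0
G(8) = mex{0,2} = 1
G(9) = mex{1,0} = 2
G(10) = mex{2,1} = 0
G(11) = mex{0,0} = 1
G(12) = mex{1,1} = 0
G_B(12) = 0.
Combined Grundy value = 0 ⊕ 0 = 0.
A winning move leaves total XOR = 0, i.e. changes one component's Grundy value g to g ⊕ X where X is the current total.
Pile A: target g' = 0⊕0 = 0, but every legal move changes the Grundy value (mex property), so 0 moves.
Pile B: target g' = 0⊕0 = 0, but every legal move changes the Grundy value (mex property), so 0 moves.

0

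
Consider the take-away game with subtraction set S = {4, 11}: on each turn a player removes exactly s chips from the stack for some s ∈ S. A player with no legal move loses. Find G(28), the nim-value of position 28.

1

n :  0  1  2  3  4  5  6  7  8  9 10 11 12 13 14 15 16 17 18 19 20 21 22 23 24 25 26 27 28
G :  0  0  0  0  1  1  1  1  0  0  0  2  1  1  1  0  0  0  0  1  1  1  1  0  0  0  2  1  1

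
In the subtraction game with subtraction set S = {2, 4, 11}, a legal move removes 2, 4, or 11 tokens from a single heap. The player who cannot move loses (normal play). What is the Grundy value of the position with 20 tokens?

G(0) = 0
G(1) = mex{} = 0
G(2) = mex{0} = 1
G(3) = mex{0} = 1
G(4) = mex{1,0} = 2
G(5) = mex{1,0} = 2
G(6) = mex{2,1} = 0
G(7) = mex{2,1} = 0
G(8) = mex{0,2} = 1
G(9) = mex{0,2} = 1
G(10) = mex{1,0} = 2
G(11) = mex{1,0,0} = 2
G(12) = mex{2,1,0} = 3
G(13) = mex{2,1,1} = 0
G(14) = mex{3,2,1} = 0
G(15) = mex{0,2,2} = 1
G(16) = mex{0,3,2} = 1
G(17) = mex{1,0,0} = 2
G(18) = mex{1,0,0} = 2
G(19) = mex{2,1,1} = 0
G(20) = mex{2,1,1} = 0

0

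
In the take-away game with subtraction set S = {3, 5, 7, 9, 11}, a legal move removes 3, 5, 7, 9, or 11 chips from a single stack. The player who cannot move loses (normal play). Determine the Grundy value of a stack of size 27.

4

G(0) = 0
G(1) = mex{} = 0
G(2) = mex{} = 0
G(3) = mex{0} = 1
G(4) = mex{0} = 1
G(5) = mex{0,0} = 1
G(6) = mex{1,0} = 2
G(7) = mex{1,0,0} = 2
G(8) = mex{1,1,0} = 2
G(9) = mex{2,1,0,0} = 3
G(10) = mex{2,1,1,0} = 3
G(11) = mex{2,2,1,0,0} = 3
G(12) = mex{3,2,1,1,0} = 4
G(13) = mex{3,2,2,1,0} = 4
G(14) = mex{3,3,2,1,1} = 0
G(15) = mex{4,3,2,2,1} = 0
G(16) = mex{4,3,3,2,1} = 0
G(17) = mex{0,4,3,2,2} = 1
G(18) = mex{0,4,3,3,2} = 1
G(19) = mex{0,0,4,3,2} = 1
G(20) = mex{1,0,4,3,3} = 2
G(21) = mex{1,0,0,4,3} = 2
G(22) = mex{1,1,0,4,3} = 2
G(23) = mex{2,1,0,0,4} = 3
G(24) = mex{2,1,1,0,4} = 3
G(25) = mex{2,2,1,0,0} = 3
G(26) = mex{3,2,1,1,0} = 4
G(27) = mex{3,2,2,1,0} = 4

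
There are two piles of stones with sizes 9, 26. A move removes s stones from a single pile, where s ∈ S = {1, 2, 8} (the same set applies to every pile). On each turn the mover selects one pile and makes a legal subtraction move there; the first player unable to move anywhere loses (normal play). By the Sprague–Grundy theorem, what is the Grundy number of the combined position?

All piles use S = {1, 2, 8}:
G(0) = 0
G(1) = mex{0} = 1
G(2) = mex{1,0} = 2
G(3) = mex{2,1} = 0
G(4) = mex{0,2} = 1
G(5) = mex{1,0} = 2
G(6) = mex{2,1} = 0
G(7) = mex{0,2} = 1
G(8) = mex{1,0,0} = 2
G(9) = mex{2,1,1} = 0
G(10) = mex{0,2,2} = 1
G(11) = mex{1,0,0} = 2
G(12) = mex{2,1,1} = 0
G(13) = mex{0,2,2} = 1
G(14) = mex{1,0,0} = 2
G(15) = mex{2,1,1} = 0
G(16) = mex{0,2,2} = 1
G(17) = mex{1,0,0} = 2
G(18) = mex{2,1,1} = 0
G(19) = mex{0,2,2} = 1
G(20) = mex{1,0,0} = 2
G(21) = mex{2,1,1} = 0
G(22) = mex{0,2,2} = 1
G(23) = mex{1,0,0} = 2
G(24) = mex{2,1,1} = 0
G(25) = mex{0,2,2} = 1
G(26) = mex{1,0,0} = 2
Pile A: G(9) = 0.
Pile B: G(26) = 2.
Combined Grundy value = 0 ⊕ 2 = 2.

2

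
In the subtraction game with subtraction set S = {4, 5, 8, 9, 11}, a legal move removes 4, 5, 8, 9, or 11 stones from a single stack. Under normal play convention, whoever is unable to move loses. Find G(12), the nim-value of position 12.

3

n :  0  1  2  3  4  5  6  7  8  9 10 11 12
G :  0  0  0  0  1  1  1  1  2  2  2  2  3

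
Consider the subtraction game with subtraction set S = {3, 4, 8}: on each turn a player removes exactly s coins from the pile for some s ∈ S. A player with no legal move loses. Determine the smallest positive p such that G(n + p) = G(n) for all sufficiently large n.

12

n :  0  1  2  3  4  5  6  7  8  9 10 11 12 13 14 15 16 17 18 19 20 21 22 23 24 25
G :  0  0  0  1  1  1  2  0  2  3  1  3  0  0  0  1  1  1  2  0  2  3  1  3  0  0
G(n+12) = G(n) holds for n = 0,…,7 (a full window of length max(S) = 8), so the sequence is purely periodic with period 12.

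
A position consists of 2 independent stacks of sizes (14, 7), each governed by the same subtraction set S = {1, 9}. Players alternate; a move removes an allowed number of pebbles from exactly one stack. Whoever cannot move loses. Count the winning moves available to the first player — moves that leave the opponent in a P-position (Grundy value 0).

3

All stacks use S = {1, 9}:
n :  0  1  2  3  4  5  6  7  8  9 10 11 12 13 14
G :  0  1  0  1  0  1  0  1  0  1  0  1  0  1  0
Stack A: G(14) = 0.
Stack B: G(7) = 1.
Combined Grundy value = 0 ⊕ 1 = 1.
A winning move leaves total XOR = 0, i.e. changes one component's Grundy value g to g ⊕ X where X is the current total.
Stack A: need g' = 0⊕1 = 1. Options: 14−1→G=1, 14−9→G=1. Hits: 2.
Stack B: need g' = 1⊕1 = 0. Options: 7−1→G=0. Hits: 1.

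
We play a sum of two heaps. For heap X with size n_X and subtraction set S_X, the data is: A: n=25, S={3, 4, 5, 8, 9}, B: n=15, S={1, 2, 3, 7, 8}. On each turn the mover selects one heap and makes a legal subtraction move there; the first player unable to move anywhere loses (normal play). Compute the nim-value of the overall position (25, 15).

Heap A, S = {3, 4, 5, 8, 9}:
G(0) = 0
G(1) = mex{} = 0
G(2) = mex{} = 0
G(3) = mex{0} = 1
G(4) = mex{0,0} = 1
G(5) = mex{0,0,0} = 1
G(6) = mex{1,0,0} = 2
G(7) = mex{1,1,0} = 2
G(8) = mex{1,1,1,0} = 2
G(9) = mex{2,1,1,0,0} = 3
G(10) = mex{2,2,1,0,0} = 3
G(11) = mex{2,2,2,1,0} = 3
G(12) = mex{3,2,2,1,1} = 0
G(13) = mex{3,3,2,1,1} = 0
G(14) = mex{3,3,3,2,1} = 0
G(15) = mex{0,3,3,2,2} = 1
G(16) = mex{0,0,3,2,2} = 1
G(17) = mex{0,0,0,3,2} = 1
G(18) = mex{1,0,0,3,3} = 2
G(19) = mex{1,1,0,3,3} = 2
G(20) = mex{1,1,1,0,3} = 2
G(21) = mex{2,1,1,0,0} = 3
G(22) = mex{2,2,1,0,0} = 3
G(23) = mex{2,2,2,1,0} = 3
G(24) = mex{3,2,2,1,1} = 0
G(25) = mex{3,3,2,1,1} = 0
G_A(25) = 0.
Heap B, S = {1, 2, 3, 7, 8}:
n :  0  1  2  3  4  5  6  7  8  9 10 11 12 13 14 15
G :  0  1  2  3  0  1  2  3  4  0  1  2  3  0  1  2
G_B(15) = 2.
Combined Grundy value = 0 ⊕ 2 = 2.

2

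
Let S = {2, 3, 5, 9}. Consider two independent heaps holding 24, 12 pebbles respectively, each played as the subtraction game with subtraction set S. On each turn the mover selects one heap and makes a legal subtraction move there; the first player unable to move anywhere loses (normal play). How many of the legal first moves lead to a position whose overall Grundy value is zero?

4

All heaps use S = {2, 3, 5, 9}:
n :  0  1  2  3  4  5  6  7  8  9 10 11 12 13 14 15 16 17 18 19 20 21 22 23 24
G :  0  0  1  1  2  2  3  0  0  1  1  2  2  3  0  0  1  1  2  2  3  0  0  1  1
Heap A: G(24) = 1.
Heap B: G(12) = 2.
Combined Grundy value = 1 ⊕ 2 = 3.
A winning move leaves total XOR = 0, i.e. changes one component's Grundy value g to g ⊕ X where X is the current total.
Heap A: need g' = 1⊕3 = 2. Options: 24−2→G=0, 24−3→G=0, 24−5→G=2, 24−9→G=0. Hits: 1.
Heap B: need g' = 2⊕3 = 1. Options: 12−2→G=1, 12−3→G=1, 12−5→G=0, 12−9→G=1. Hits: 3.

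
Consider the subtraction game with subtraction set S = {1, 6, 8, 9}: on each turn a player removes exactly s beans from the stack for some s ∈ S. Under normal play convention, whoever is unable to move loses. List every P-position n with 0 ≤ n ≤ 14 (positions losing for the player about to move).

0, 2, 4, 7, 14

G(0) = 0
G(1) = mex{0} = 1
G(2) = mex{1} = 0
G(3) = mex{0} = 1
G(4) = mex{1} = 0
G(5) = mex{0} = 1
G(6) = mex{1,0} = 2
G(7) = mex{2,1} = 0
G(8) = mex{0,0,0} = 1
G(9) = mex{1,1,1,0} = 2
G(10) = mex{2,0,0,1} = 3
G(11) = mex{3,1,1,0} = 2
G(12) = mex{2,2,0,1} = 3
G(13) = mex{3,0,1,0} = 2
G(14) = mex{2,1,2,1} = 0
P-positions are exactly the n with G(n) = 0.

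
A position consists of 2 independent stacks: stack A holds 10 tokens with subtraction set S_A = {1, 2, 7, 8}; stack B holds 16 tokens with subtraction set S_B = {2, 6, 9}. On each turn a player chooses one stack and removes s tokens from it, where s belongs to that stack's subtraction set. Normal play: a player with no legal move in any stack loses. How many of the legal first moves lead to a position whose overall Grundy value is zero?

Stack A, S = {1, 2, 7, 8}:
G(0) = 0
G(1) = mex{0} = 1
G(2) = mex{1,0} = 2
G(3) = mex{2,1} = 0
G(4) = mex{0,2} = 1
G(5) = mex{1,0} = 2
G(6) = mex{2,1} = 0
G(7) = mex{0,2,0} = 1
G(8) = mex{1,0,1,0} = 2
G(9) = mex{2,1,2,1} = 0
G(10) = mex{0,2,0,2} = 1
G_A(10) = 1.
Stack B, S = {2, 6, 9}:
G(0) = 0
G(1) = mex{} = 0
G(2) = mex{0} = 1
G(3) = mex{0} = 1
G(4) = mex{1} = 0
G(5) = mex{1} = 0
G(6) = mex{0,0} = 1
G(7) = mex{0,0} = 1
G(8) = mex{1,1} = 0
G(9) = mex{1,1,0} = 2
G(10) = mex{0,0,0} = 1
G(11) = mex{2,0,1} = 3
G(12) = mex{1,1,1} = 0
G(13) = mex{3,1,0} = 2
G(14) = mex{0,0,0} = 1
G(15) = mex{2,2,1} = 0
G(16) = mex{1,1,1} = 0
G_B(16) = 0.
Combined Grundy value = 1 ⊕ 0 = 1.
A winning move leaves total XOR = 0, i.e. changes one component's Grundy value g to g ⊕ X where X is the current total.
Stack A: need g' = 1⊕1 = 0. Options: 10−1→G=0, 10−2→G=2, 10−7→G=0, 10−8→G=2. Hits: 2.
Stack B: need g' = 0⊕1 = 1. Options: 16−2→G=1, 16−6→G=1, 16−9→G=1. Hits: 3.

5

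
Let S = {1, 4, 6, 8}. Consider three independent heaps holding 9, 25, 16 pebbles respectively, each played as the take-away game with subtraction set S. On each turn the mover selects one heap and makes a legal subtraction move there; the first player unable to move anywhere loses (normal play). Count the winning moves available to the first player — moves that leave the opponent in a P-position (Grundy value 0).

4

All heaps use S = {1, 4, 6, 8}:
G(0) = 0
G(1) = mex{0} = 1
G(2) = mex{1} = 0
G(3) = mex{0} = 1
G(4) = mex{1,0} = 2
G(5) = mex{2,1} = 0
G(6) = mex{0,0,0} = 1
G(7) = mex{1,1,1} = 0
G(8) = mex{0,2,0,0} = 1
G(9) = mex{1,0,1,1} = 2
G(10) = mex{2,1,2,0} = 3
G(11) = mex{3,0,0,1} = 2
G(12) = mex{2,1,1,2} = 0
G(13) = mex{0,2,0,0} = 1
G(14) = mex{1,3,1,1} = 0
G(15) = mex{0,2,2,0} = 1
G(16) = mex{1,0,3,1} = 2
G(17) = mex{2,1,2,2} = 0
G(18) = mex{0,0,0,3} = 1
G(19) = mex{1,1,1,2} = 0
G(20) = mex{0,2,0,0} = 1
G(21) = mex{1,0,1,1} = 2
G(22) = mex{2,1,2,0} = 3
G(23) = mex{3,0,0,1} = 2
G(24) = mex{2,1,1,2} = 0
G(25) = mex{0,2,0,0} = 1
Heap A: G(9) = 2.
Heap B: G(25) = 1.
Heap C: G(16) = 2.
Combined Grundy value = 2 ⊕ 1 ⊕ 2 = 1.
A winning move leaves total XOR = 0, i.e. changes one component's Grundy value g to g ⊕ X where X is the current total.
Heap A: need g' = 2⊕1 = 3. Options: 9−1→G=1, 9−4→G=0, 9−6→G=1, 9−8→G=1. Hits: 0.
Heap B: need g' = 1⊕1 = 0. Options: 25−1→G=0, 25−4→G=2, 25−6→G=0, 25−8→G=0. Hits: 3.
Heap C: need g' = 2⊕1 = 3. Options: 16−1→G=1, 16−4→G=0, 16−6→G=3, 16−8→G=1. Hits: 1.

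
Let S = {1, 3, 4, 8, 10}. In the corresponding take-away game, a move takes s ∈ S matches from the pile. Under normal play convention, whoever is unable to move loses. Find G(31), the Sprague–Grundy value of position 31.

n :  0  1  2  3  4  5  6  7  8  9 10 11 12 13 14 15 16 17 18 19 20 21 22 23 24 25 26 27 28 29 30 31
G :  0  1  0  1  2  3  2  0  1  0  1  2  3  2  0  1  0  1  2  3  2  0  1  0  1  2  3  2  0  1  0  1

1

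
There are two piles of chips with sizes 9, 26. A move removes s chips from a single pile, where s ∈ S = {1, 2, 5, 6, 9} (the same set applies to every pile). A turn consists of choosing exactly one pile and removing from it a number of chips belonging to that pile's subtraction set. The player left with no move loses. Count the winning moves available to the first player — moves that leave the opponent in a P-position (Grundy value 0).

0

All piles use S = {1, 2, 5, 6, 9}:
n :  0  1  2  3  4  5  6  7  8  9 10 11 12 13 14 15 16 17 18 19 20 21 22 23 24 25 26
G :  0  1  2  0  1  2  3  0  1  2  0  1  2  3  0  1  2  0  1  2  3  0  1  2  0  1  2
Pile A: G(9) = 2.
Pile B: G(26) = 2.
Combined Grundy value = 2 ⊕ 2 = 0.
A winning move leaves total XOR = 0, i.e. changes one component's Grundy value g to g ⊕ X where X is the current total.
Pile A: target g' = 2⊕0 = 2, but every legal move changes the Grundy value (mex property), so 0 moves.
Pile B: target g' = 2⊕0 = 2, but every legal move changes the Grundy value (mex property), so 0 moves.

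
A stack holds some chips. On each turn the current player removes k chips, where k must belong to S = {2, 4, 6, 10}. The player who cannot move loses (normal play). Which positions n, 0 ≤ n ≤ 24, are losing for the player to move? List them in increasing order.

0, 1, 8, 9, 16, 17, 24

n :  0  1  2  3  4  5  6  7  8  9 10 11 12 13 14 15 16 17 18 19 20 21 22 23 24
G :  0  0  1  1  2  2  3  3  0  0  1  1  2  2  3  3  0  0  1  1  2  2  3  3  0
P-positions are exactly the n with G(n) = 0.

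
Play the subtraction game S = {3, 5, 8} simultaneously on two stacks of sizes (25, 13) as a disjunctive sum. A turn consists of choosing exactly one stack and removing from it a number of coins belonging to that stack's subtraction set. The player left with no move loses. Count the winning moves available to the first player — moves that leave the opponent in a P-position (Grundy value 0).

2

All stacks use S = {3, 5, 8}:
G(0) = 0
G(1) = mex{} = 0
G(2) = mex{} = 0
G(3) = mex{0} = 1
G(4) = mex{0} = 1
G(5) = mex{0,0} = 1
G(6) = mex{1,0} = 2
G(7) = mex{1,0} = 2
G(8) = mex{1,1,0} = 2
G(9) = mex{2,1,0} = 3
G(10) = mex{2,1,0} = 3
G(11) = mex{2,2,1} = 0
G(12) = mex{3,2,1} = 0
G(13) = mex{3,2,1} = 0
G(14) = mex{0,3,2} = 1
G(15) = mex{0,3,2} = 1
G(16) = mex{0,0,2} = 1
G(17) = mex{1,0,3} = 2
G(18) = mex{1,0,3} = 2
G(19) = mex{1,1,0} = 2
G(20) = mex{2,1,0} = 3
G(21) = mex{2,1,0} = 3
G(22) = mex{2,2,1} = 0
G(23) = mex{3,2,1} = 0
G(24) = mex{3,2,1} = 0
G(25) = mex{0,3,2} = 1
Stack A: G(25) = 1.
Stack B: G(13) = 0.
Combined Grundy value = 1 ⊕ 0 = 1.
A winning move leaves total XOR = 0, i.e. changes one component's Grundy value g to g ⊕ X where X is the current total.
Stack A: need g' = 1⊕1 = 0. Options: 25−3→G=0, 25−5→G=3, 25−8→G=2. Hits: 1.
Stack B: need g' = 0⊕1 = 1. Options: 13−3→G=3, 13−5→G=2, 13−8→G=1. Hits: 1.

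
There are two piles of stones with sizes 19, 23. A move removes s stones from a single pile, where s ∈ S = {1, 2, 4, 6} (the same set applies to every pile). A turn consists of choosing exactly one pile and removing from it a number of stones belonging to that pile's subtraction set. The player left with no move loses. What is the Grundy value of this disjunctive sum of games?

4

All piles use S = {1, 2, 4, 6}:
G(0) = 0
G(1) = mex{0} = 1
G(2) = mex{1,0} = 2
G(3) = mex{2,1} = 0
G(4) = mex{0,2,0} = 1
G(5) = mex{1,0,1} = 2
G(6) = mex{2,1,2,0} = 3
G(7) = mex{3,2,0,1} = 4
G(8) = mex{4,3,1,2} = 0
G(9) = mex{0,4,2,0} = 1
G(10) = mex{1,0,3,1} = 2
G(11) = mex{2,1,4,2} = 0
G(12) = mex{0,2,0,3} = 1
G(13) = mex{1,0,1,4} = 2
G(14) = mex{2,1,2,0} = 3
G(15) = mex{3,2,0,1} = 4
G(16) = mex{4,3,1,2} = 0
G(17) = mex{0,4,2,0} = 1
G(18) = mex{1,0,3,1} = 2
G(19) = mex{2,1,4,2} = 0
G(20) = mex{0,2,0,3} = 1
G(21) = mex{1,0,1,4} = 2
G(22) = mex{2,1,2,0} = 3
G(23) = mex{3,2,0,1} = 4
Pile A: G(19) = 0.
Pile B: G(23) = 4.
Combined Grundy value = 0 ⊕ 4 = 4.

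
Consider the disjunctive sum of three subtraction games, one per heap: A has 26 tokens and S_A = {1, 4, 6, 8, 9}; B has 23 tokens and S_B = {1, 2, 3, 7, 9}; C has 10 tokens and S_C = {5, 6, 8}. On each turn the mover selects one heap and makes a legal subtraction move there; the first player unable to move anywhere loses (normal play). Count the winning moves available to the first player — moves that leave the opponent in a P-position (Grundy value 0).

6

Heap A, S = {1, 4, 6, 8, 9}:
n :  0  1  2  3  4  5  6  7  8  9 10 11 12 13 14 15 16 17 18 19 20 21 22 23 24 25 26
G :  0  1  0  1  2  0  1  0  1  2  3  2  0  1  2  3  2  0  1  0  1  2  0  1  0  1  2
G_A(26) = 2.
Heap B, S = {1, 2, 3, 7, 9}:
G(0) = 0
G(1) = mex{0} = 1
G(2) = mex{1,0} = 2
G(3) = mex{2,1,0} = 3
G(4) = mex{3,2,1} = 0
G(5) = mex{0,3,2} = 1
G(6) = mex{1,0,3} = 2
G(7) = mex{2,1,0,0} = 3
G(8) = mex{3,2,1,1} = 0
G(9) = mex{0,3,2,2,0} = 1
G(10) = mex{1,0,3,3,1} = 2
G(11) = mex{2,1,0,0,2} = 3
G(12) = mex{3,2,1,1,3} = 0
G(13) = mex{0,3,2,2,0} = 1
G(14) = mex{1,0,3,3,1} = 2
G(15) = mex{2,1,0,0,2} = 3
G(16) = mex{3,2,1,1,3} = 0
G(17) = mex{0,3,2,2,0} = 1
G(18) = mex{1,0,3,3,1} = 2
G(19) = mex{2,1,0,0,2} = 3
G(20) = mex{3,2,1,1,3} = 0
G(21) = mex{0,3,2,2,0} = 1
G(22) = mex{1,0,3,3,1} = 2
G(23) = mex{2,1,0,0,2} = 3
G_B(23) = 3.
Heap C, S = {5, 6, 8}:
G(0) = 0
G(1) = mex{} = 0
G(2) = mex{} = 0
G(3) = mex{} = 0
G(4) = mex{} = 0
G(5) = mex{0} = 1
G(6) = mex{0,0} = 1
G(7) = mex{0,0} = 1
G(8) = mex{0,0,0} = 1
G(9) = mex{0,0,0} = 1
G(10) = mex{1,0,0} = 2
G_C(10) = 2.
Combined Grundy value = 2 ⊕ 3 ⊕ 2 = 3.
A winning move leaves total XOR = 0, i.e. changes one component's Grundy value g to g ⊕ X where X is the current total.
Heap A: need g' = 2⊕3 = 1. Options: 26−1→G=1, 26−4→G=0, 26−6→G=1, 26−8→G=1, 26−9→G=0. Hits: 3.
Heap B: need g' = 3⊕3 = 0. Options: 23−1→G=2, 23−2→G=1, 23−3→G=0, 23−7→G=0, 23−9→G=2. Hits: 2.
Heap C: need g' = 2⊕3 = 1. Options: 10−5→G=1, 10−6→G=0, 10−8→G=0. Hits: 1.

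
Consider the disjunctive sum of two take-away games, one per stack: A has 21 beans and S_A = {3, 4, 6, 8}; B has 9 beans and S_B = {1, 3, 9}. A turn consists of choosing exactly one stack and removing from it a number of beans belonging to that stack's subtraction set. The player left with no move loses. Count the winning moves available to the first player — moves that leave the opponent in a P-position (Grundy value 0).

1

Stack A, S = {3, 4, 6, 8}:
G(0) = 0
G(1) = mex{} = 0
G(2) = mex{} = 0
G(3) = mex{0} = 1
G(4) = mex{0,0} = 1
G(5) = mex{0,0} = 1
G(6) = mex{1,0,0} = 2
G(7) = mex{1,1,0} = 2
G(8) = mex{1,1,0,0} = 2
G(9) = mex{2,1,1,0} = 3
G(10) = mex{2,2,1,0} = 3
G(11) = mex{2,2,1,1} = 0
G(12) = mex{3,2,2,1} = 0
G(13) = mex{3,3,2,1} = 0
G(14) = mex{0,3,2,2} = 1
G(15) = mex{0,0,3,2} = 1
G(16) = mex{0,0,3,2} = 1
G(17) = mex{1,0,0,3} = 2
G(18) = mex{1,1,0,3} = 2
G(19) = mex{1,1,0,0} = 2
G(20) = mex{2,1,1,0} = 3
G(21) = mex{2,2,1,0} = 3
G_A(21) = 3.
Stack B, S = {1, 3, 9}:
G(0) = 0
G(1) = mex{0} = 1
G(2) = mex{1} = 0
G(3) = mex{0,0} = 1
G(4) = mex{1,1} = 0
G(5) = mex{0,0} = 1
G(6) = mex{1,1} = 0
G(7) = mex{0,0} = 1
G(8) = mex{1,1} = 0
G(9) = mex{0,0,0} = 1
G_B(9) = 1.
Combined Grundy value = 3 ⊕ 1 = 2.
A winning move leaves total XOR = 0, i.e. changes one component's Grundy value g to g ⊕ X where X is the current total.
Stack A: need g' = 3⊕2 = 1. Options: 21−3→G=2, 21−4→G=2, 21−6→G=1, 21−8→G=0. Hits: 1.
Stack B: need g' = 1⊕2 = 3. Options: 9−1→G=0, 9−3→G=0, 9−9→G=0. Hits: 0.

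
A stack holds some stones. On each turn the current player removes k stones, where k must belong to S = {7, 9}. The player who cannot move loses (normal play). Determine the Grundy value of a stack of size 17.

G(0) = 0
G(1) = mex{} = 0
G(2) = mex{} = 0
G(3) = mex{} = 0
G(4) = mex{} = 0
G(5) = mex{} = 0
G(6) = mex{} = 0
G(7) = mex{0} = 1
G(8) = mex{0} = 1
G(9) = mex{0,0} = 1
G(10) = mex{0,0} = 1
G(11) = mex{0,0} = 1
G(12) = mex{0,0} = 1
G(13) = mex{0,0} = 1
G(14) = mex{1,0} = 2
G(15) = mex{1,0} = 2
G(16) = mex{1,1} = 0
G(17) = mex{1,1} = 0

0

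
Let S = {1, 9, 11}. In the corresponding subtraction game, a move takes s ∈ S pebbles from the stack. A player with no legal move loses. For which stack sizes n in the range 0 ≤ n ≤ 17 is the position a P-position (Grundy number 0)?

n :  0  1  2  3  4  5  6  7  8  9 10 11 12 13 14 15 16 17
G :  0  1  0  1  0  1  0  1  0  1  0  1  0  1  0  1  0  1
P-positions are exactly the n with G(n) = 0.

0, 2, 4, 6, 8, 10, 12, 14, 16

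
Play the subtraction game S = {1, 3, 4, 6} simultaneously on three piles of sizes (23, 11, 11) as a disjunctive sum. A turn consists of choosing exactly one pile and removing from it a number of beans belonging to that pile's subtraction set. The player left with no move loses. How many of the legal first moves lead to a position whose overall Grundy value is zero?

All piles use S = {1, 3, 4, 6}:
n :  0  1  2  3  4  5  6  7  8  9 10 11 12 13 14 15 16 17 18 19 20 21 22 23
G :  0  1  0  1  2  3  2  0  1  0  1  2  3  2  0  1  0  1  2  3  2  0  1  0
Pile A: G(23) = 0.
Pile B: G(11) = 2.
Pile C: G(11) = 2.
Combined Grundy value = 0 ⊕ 2 ⊕ 2 = 0.
A winning move leaves total XOR = 0, i.e. changes one component's Grundy value g to g ⊕ X where X is the current total.
Pile A: target g' = 0⊕0 = 0, but every legal move changes the Grundy value (mex property), so 0 moves.
Pile B: target g' = 2⊕0 = 2, but every legal move changes the Grundy value (mex property), so 0 moves.
Pile C: target g' = 2⊕0 = 2, but every legal move changes the Grundy value (mex property), so 0 moves.

0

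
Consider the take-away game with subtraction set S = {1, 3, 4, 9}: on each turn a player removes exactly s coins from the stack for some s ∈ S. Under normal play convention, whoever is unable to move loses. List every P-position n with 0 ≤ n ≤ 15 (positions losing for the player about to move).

n :  0  1  2  3  4  5  6  7  8  9 10 11 12 13 14 15
G :  0  1  0  1  2  3  2  0  1  4  3  2  0  1  0  1
P-positions are exactly the n with G(n) = 0.

0, 2, 7, 12, 14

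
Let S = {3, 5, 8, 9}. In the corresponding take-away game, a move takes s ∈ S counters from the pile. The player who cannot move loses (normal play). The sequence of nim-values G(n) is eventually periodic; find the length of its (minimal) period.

12

G(0) = 0
G(1) = mex{} = 0
G(2) = mex{} = 0
G(3) = mex{0} = 1
G(4) = mex{0} = 1
G(5) = mex{0,0} = 1
G(6) = mex{1,0} = 2
G(7) = mex{1,0} = 2
G(8) = mex{1,1,0} = 2
G(9) = mex{2,1,0,0} = 3
G(10) = mex{2,1,0,0} = 3
G(11) = mex{2,2,1,0} = 3
G(12) = mex{3,2,1,1} = 0
G(13) = mex{3,2,1,1} = 0
G(14) = mex{3,3,2,1} = 0
G(15) = mex{0,3,2,2} = 1
G(16) = mex{0,3,2,2} = 1
G(17) = mex{0,0,3,2} = 1
G(18) = mex{1,0,3,3} = 2
G(19) = mex{1,0,3,3} = 2
G(20) = mex{1,1,0,3} = 2
G(21) = mex{2,1,0,0} = 3
G(22) = mex{2,1,0,0} = 3
G(23) = mex{2,2,1,0} = 3
G(24) = mex{3,2,1,1} = 0
G(25) = mex{3,2,1,1} = 0
G(n+12) = G(n) holds for n = 0,…,8 (a full window of length max(S) = 9), so the sequence is purely periodic with period 12.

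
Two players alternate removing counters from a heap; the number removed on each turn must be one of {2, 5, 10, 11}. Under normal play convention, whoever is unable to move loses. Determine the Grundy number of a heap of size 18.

n :  0  1  2  3  4  5  6  7  8  9 10 11 12 13 14 15 16 17 18
G :  0  0  1  1  0  2  1  0  0  1  1  2  2  3  3  4  0  3  1

1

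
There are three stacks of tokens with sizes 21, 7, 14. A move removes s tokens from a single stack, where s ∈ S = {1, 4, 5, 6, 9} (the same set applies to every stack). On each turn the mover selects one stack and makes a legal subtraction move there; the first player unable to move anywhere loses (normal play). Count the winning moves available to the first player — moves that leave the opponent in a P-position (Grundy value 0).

All stacks use S = {1, 4, 5, 6, 9}:
n :  0  1  2  3  4  5  6  7  8  9 10 11 12 13 14 15 16 17 18 19 20 21
G :  0  1  0  1  2  3  2  3  4  5  0  1  0  1  2  3  2  3  4  5  0  1
Stack A: G(21) = 1.
Stack B: G(7) = 3.
Stack C: G(14) = 2.
Combined Grundy value = 1 ⊕ 3 ⊕ 2 = 0.
A winning move leaves total XOR = 0, i.e. changes one component's Grundy value g to g ⊕ X where X is the current total.
Stack A: target g' = 1⊕0 = 1, but every legal move changes the Grundy value (mex property), so 0 moves.
Stack B: target g' = 3⊕0 = 3, but every legal move changes the Grundy value (mex property), so 0 moves.
Stack C: target g' = 2⊕0 = 2, but every legal move changes the Grundy value (mex property), so 0 moves.

0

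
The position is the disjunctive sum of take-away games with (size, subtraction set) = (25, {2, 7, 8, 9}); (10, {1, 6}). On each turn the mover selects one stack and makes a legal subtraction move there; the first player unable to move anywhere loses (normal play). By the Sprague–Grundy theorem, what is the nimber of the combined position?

Stack A, S = {2, 7, 8, 9}:
G(0) = 0
G(1) = mex{} = 0
G(2) = mex{0} = 1
G(3) = mex{0} = 1
G(4) = mex{1} = 0
G(5) = mex{1} = 0
G(6) = mex{0} = 1
G(7) = mex{0,0} = 1
G(8) = mex{1,0,0} = 2
G(9) = mex{1,1,0,0} = 2
G(10) = mex{2,1,1,0} = 3
G(11) = mex{2,0,1,1} = 3
G(12) = mex{3,0,0,1} = 2
G(13) = mex{3,1,0,0} = 2
G(14) = mex{2,1,1,0} = 3
G(15) = mex{2,2,1,1} = 0
G(16) = mex{3,2,2,1} = 0
G(17) = mex{0,3,2,2} = 1
G(18) = mex{0,3,3,2} = 1
G(19) = mex{1,2,3,3} = 0
G(20) = mex{1,2,2,3} = 0
G(21) = mex{0,3,2,2} = 1
G(22) = mex{0,0,3,2} = 1
G(23) = mex{1,0,0,3} = 2
G(24) = mex{1,1,0,0} = 2
G(25) = mex{2,1,1,0} = 3
G_A(25) = 3.
Stack B, S = {1, 6}:
n :  0  1  2  3  4  5  6  7  8  9 10
G :  0  1  0  1  0  1  2  0  1  0  1
G_B(10) = 1.
Combined Grundy value = 3 ⊕ 1 = 2.

2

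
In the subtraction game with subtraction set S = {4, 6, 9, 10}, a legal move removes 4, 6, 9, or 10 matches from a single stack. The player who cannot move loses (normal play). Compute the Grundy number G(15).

0

G(0) = 0
G(1) = mex{} = 0
G(2) = mex{} = 0
G(3) = mex{} = 0
G(4) = mex{0} = 1
G(5) = mex{0} = 1
G(6) = mex{0,0} = 1
G(7) = mex{0,0} = 1
G(8) = mex{1,0} = 2
G(9) = mex{1,0,0} = 2
G(10) = mex{1,1,0,0} = 2
G(11) = mex{1,1,0,0} = 2
G(12) = mex{2,1,0,0} = 3
G(13) = mex{2,1,1,0} = 3
G(14) = mex{2,2,1,1} = 0
G(15) = mex{2,2,1,1} = 0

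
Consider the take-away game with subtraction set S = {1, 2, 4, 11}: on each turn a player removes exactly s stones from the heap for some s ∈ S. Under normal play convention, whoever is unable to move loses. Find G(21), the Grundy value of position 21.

G(0) = 0
G(1) = mex{0} = 1
G(2) = mex{1,0} = 2
G(3) = mex{2,1} = 0
G(4) = mex{0,2,0} = 1
G(5) = mex{1,0,1} = 2
G(6) = mex{2,1,2} = 0
G(7) = mex{0,2,0} = 1
G(8) = mex{1,0,1} = 2
G(9) = mex{2,1,2} = 0
G(10) = mex{0,2,0} = 1
G(11) = mex{1,0,1,0} = 2
G(12) = mex{2,1,2,1} = 0
G(13) = mex{0,2,0,2} = 1
G(14) = mex{1,0,1,0} = 2
G(15) = mex{2,1,2,1} = 0
G(16) = mex{0,2,0,2} = 1
G(17) = mex{1,0,1,0} = 2
G(18) = mex{2,1,2,1} = 0
G(19) = mex{0,2,0,2} = 1
G(20) = mex{1,0,1,0} = 2
G(21) = mex{2,1,2,1} = 0

0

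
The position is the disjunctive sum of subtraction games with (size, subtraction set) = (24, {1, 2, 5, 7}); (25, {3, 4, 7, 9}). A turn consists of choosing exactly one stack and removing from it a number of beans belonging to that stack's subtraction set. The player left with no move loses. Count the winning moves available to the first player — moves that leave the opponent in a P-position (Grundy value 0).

0

Stack A, S = {1, 2, 5, 7}:
G(0) = 0
G(1) = mex{0} = 1
G(2) = mex{1,0} = 2
G(3) = mex{2,1} = 0
G(4) = mex{0,2} = 1
G(5) = mex{1,0,0} = 2
G(6) = mex{2,1,1} = 0
G(7) = mex{0,2,2,0} = 1
G(8) = mex{1,0,0,1} = 2
G(9) = mex{2,1,1,2} = 0
G(10) = mex{0,2,2,0} = 1
G(11) = mex{1,0,0,1} = 2
G(12) = mex{2,1,1,2} = 0
G(13) = mex{0,2,2,0} = 1
G(14) = mex{1,0,0,1} = 2
G(15) = mex{2,1,1,2} = 0
G(16) = mex{0,2,2,0} = 1
G(17) = mex{1,0,0,1} = 2
G(18) = mex{2,1,1,2} = 0
G(19) = mex{0,2,2,0} = 1
G(20) = mex{1,0,0,1} = 2
G(21) = mex{2,1,1,2} = 0
G(22) = mex{0,2,2,0} = 1
G(23) = mex{1,0,0,1} = 2
G(24) = mex{2,1,1,2} = 0
G_A(24) = 0.
Stack B, S = {3, 4, 7, 9}:
G(0) = 0
G(1) = mex{} = 0
G(2) = mex{} = 0
G(3) = mex{0} = 1
G(4) = mex{0,0} = 1
G(5) = mex{0,0} = 1
G(6) = mex{1,0} = 2
G(7) = mex{1,1,0} = 2
G(8) = mex{1,1,0} = 2
G(9) = mex{2,1,0,0} = 3
G(10) = mex{2,2,1,0} = 3
G(11) = mex{2,2,1,0} = 3
G(12) = mex{3,2,1,1} = 0
G(13) = mex{3,3,2,1} = 0
G(14) = mex{3,3,2,1} = 0
G(15) = mex{0,3,2,2} = 1
G(16) = mex{0,0,3,2} = 1
G(17) = mex{0,0,3,2} = 1
G(18) = mex{1,0,3,3} = 2
G(19) = mex{1,1,0,3} = 2
G(20) = mex{1,1,0,3} = 2
G(21) = mex{2,1,0,0} = 3
G(22) = mex{2,2,1,0} = 3
G(23) = mex{2,2,1,0} = 3
G(24) = mex{3,2,1,1} = 0
G(25) = mex{3,3,2,1} = 0
G_B(25) = 0.
Combined Grundy value = 0 ⊕ 0 = 0.
A winning move leaves total XOR = 0, i.e. changes one component's Grundy value g to g ⊕ X where X is the current total.
Stack A: target g' = 0⊕0 = 0, but every legal move changes the Grundy value (mex property), so 0 moves.
Stack B: target g' = 0⊕0 = 0, but every legal move changes the Grundy value (mex property), so 0 moves.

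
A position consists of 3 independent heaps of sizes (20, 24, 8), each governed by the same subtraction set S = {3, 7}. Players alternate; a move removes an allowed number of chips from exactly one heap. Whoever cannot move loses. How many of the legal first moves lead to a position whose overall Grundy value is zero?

All heaps use S = {3, 7}:
n :  0  1  2  3  4  5  6  7  8  9 10 11 12 13 14 15 16 17 18 19 20 21 22 23 24
G :  0  0  0  1  1  1  0  2  2  1  0  0  0  1  1  1  0  2  2  1  0  0  0  1  1
Heap A: G(20) = 0.
Heap B: G(24) = 1.
Heap C: G(8) = 2.
Combined Grundy value = 0 ⊕ 1 ⊕ 2 = 3.
A winning move leaves total XOR = 0, i.e. changes one component's Grundy value g to g ⊕ X where X is the current total.
Heap A: need g' = 0⊕3 = 3. Options: 20−3→G=2, 20−7→G=1. Hits: 0.
Heap B: need g' = 1⊕3 = 2. Options: 24−3→G=0, 24−7→G=2. Hits: 1.
Heap C: need g' = 2⊕3 = 1. Options: 8−3→G=1, 8−7→G=0. Hits: 1.

2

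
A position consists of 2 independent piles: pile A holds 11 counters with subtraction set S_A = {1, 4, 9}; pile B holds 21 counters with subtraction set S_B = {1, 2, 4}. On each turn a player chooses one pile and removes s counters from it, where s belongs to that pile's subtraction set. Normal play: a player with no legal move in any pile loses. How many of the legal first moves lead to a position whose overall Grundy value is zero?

Pile A, S = {1, 4, 9}:
G(0) = 0
G(1) = mex{0} = 1
G(2) = mex{1} = 0
G(3) = mex{0} = 1
G(4) = mex{1,0} = 2
G(5) = mex{2,1} = 0
G(6) = mex{0,0} = 1
G(7) = mex{1,1} = 0
G(8) = mex{0,2} = 1
G(9) = mex{1,0,0} = 2
G(10) = mex{2,1,1} = 0
G(11) = mex{0,0,0} = 1
G_A(11) = 1.
Pile B, S = {1, 2, 4}:
G(0) = 0
G(1) = mex{0} = 1
G(2) = mex{1,0} = 2
G(3) = mex{2,1} = 0
G(4) = mex{0,2,0} = 1
G(5) = mex{1,0,1} = 2
G(6) = mex{2,1,2} = 0
G(7) = mex{0,2,0} = 1
G(8) = mex{1,0,1} = 2
G(9) = mex{2,1,2} = 0
G(10) = mex{0,2,0} = 1
G(11) = mex{1,0,1} = 2
G(12) = mex{2,1,2} = 0
G(13) = mex{0,2,0} = 1
G(14) = mex{1,0,1} = 2
G(15) = mex{2,1,2} = 0
G(16) = mex{0,2,0} = 1
G(17) = mex{1,0,1} = 2
G(18) = mex{2,1,2} = 0
G(19) = mex{0,2,0} = 1
G(20) = mex{1,0,1} = 2
G(21) = mex{2,1,2} = 0
G_B(21) = 0.
Combined Grundy value = 1 ⊕ 0 = 1.
A winning move leaves total XOR = 0, i.e. changes one component's Grundy value g to g ⊕ X where X is the current total.
Pile A: need g' = 1⊕1 = 0. Options: 11−1→G=0, 11−4→G=0, 11−9→G=0. Hits: 3.
Pile B: need g' = 0⊕1 = 1. Options: 21−1→G=2, 21−2→G=1, 21−4→G=2. Hits: 1.

4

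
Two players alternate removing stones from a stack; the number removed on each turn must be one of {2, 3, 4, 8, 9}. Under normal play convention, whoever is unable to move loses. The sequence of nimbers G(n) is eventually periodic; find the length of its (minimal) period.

n :  0  1  2  3  4  5  6  7  8  9 10 11 12 13 14 15 16
G :  0  0  1  1  2  2  0  0  1  1  2  2  0  0  1  1  2
G(n+6) = G(n) holds for n = 0,…,8 (a full window of length max(S) = 9), so the sequence is purely periodic with period 6.

6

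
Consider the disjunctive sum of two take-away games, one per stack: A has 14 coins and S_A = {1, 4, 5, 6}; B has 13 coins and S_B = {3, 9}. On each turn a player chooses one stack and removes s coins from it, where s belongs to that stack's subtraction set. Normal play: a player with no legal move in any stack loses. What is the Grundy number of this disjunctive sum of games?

3

Stack A, S = {1, 4, 5, 6}:
n :  0  1  2  3  4  5  6  7  8  9 10 11 12 13 14
G :  0  1  0  1  2  3  2  3  4  0  1  0  1  2  3
G_A(14) = 3.
Stack B, S = {3, 9}:
n :  0  1  2  3  4  5  6  7  8  9 10 11 12 13
G :  0  0  0  1  1  1  0  0  0  1  1  1  0  0
G_B(13) = 0.
Combined Grundy value = 3 ⊕ 0 = 3.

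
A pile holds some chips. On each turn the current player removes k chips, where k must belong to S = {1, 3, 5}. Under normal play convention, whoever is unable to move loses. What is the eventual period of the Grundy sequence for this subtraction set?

2

G(0) = 0
G(1) = mex{0} = 1
G(2) = mex{1} = 0
G(3) = mex{0,0} = 1
G(4) = mex{1,1} = 0
G(5) = mex{0,0,0} = 1
G(6) = mex{1,1,1} = 0
G(7) = mex{0,0,0} = 1
G(8) = mex{1,1,1} = 0
G(9) = mex{0,0,0} = 1
G(10) = mex{1,1,1} = 0
G(11) = mex{0,0,0} = 1
G(12) = mex{1,1,1} = 0
G(13) = mex{0,0,0} = 1
G(14) = mex{1,1,1} = 0
G(n+2) = G(n) holds for n = 0,…,4 (a full window of length max(S) = 5), so the sequence is purely periodic with period 2.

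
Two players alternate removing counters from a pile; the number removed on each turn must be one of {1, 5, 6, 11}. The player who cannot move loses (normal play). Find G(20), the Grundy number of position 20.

2

G(0) = 0
G(1) = mex{0} = 1
G(2) = mex{1} = 0
G(3) = mex{0} = 1
G(4) = mex{1} = 0
G(5) = mex{0,0} = 1
G(6) = mex{1,1,0} = 2
G(7) = mex{2,0,1} = 3
G(8) = mex{3,1,0} = 2
G(9) = mex{2,0,1} = 3
G(10) = mex{3,1,0} = 2
G(11) = mex{2,2,1,0} = 3
G(12) = mex{3,3,2,1} = 0
G(13) = mex{0,2,3,0} = 1
G(14) = mex{1,3,2,1} = 0
G(15) = mex{0,2,3,0} = 1
G(16) = mex{1,3,2,1} = 0
G(17) = mex{0,0,3,2} = 1
G(18) = mex{1,1,0,3} = 2
G(19) = mex{2,0,1,2} = 3
G(20) = mex{3,1,0,3} = 2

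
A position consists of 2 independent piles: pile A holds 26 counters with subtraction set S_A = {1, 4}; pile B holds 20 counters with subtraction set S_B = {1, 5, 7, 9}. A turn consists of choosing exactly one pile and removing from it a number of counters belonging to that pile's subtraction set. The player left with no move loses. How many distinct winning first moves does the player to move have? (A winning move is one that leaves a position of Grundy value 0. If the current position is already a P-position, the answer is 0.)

Pile A, S = {1, 4}:
n :  0  1  2  3  4  5  6  7  8  9 10 11 12 13 14 15 16 17 18 19 20 21 22 23 24 25 26
G :  0  1  0  1  2  0  1  0  1  2  0  1  0  1  2  0  1  0  1  2  0  1  0  1  2  0  1
G_A(26) = 1.
Pile B, S = {1, 5, 7, 9}:
n :  0  1  2  3  4  5  6  7  8  9 10 11 12 13 14 15 16 17 18 19 20
G :  0  1  0  1  0  1  0  1  0  1  0  1  0  1  0  1  0  1  0  1  0
G_B(20) = 0.
Combined Grundy value = 1 ⊕ 0 = 1.
A winning move leaves total XOR = 0, i.e. changes one component's Grundy value g to g ⊕ X where X is the current total.
Pile A: need g' = 1⊕1 = 0. Options: 26−1→G=0, 26−4→G=0. Hits: 2.
Pile B: need g' = 0⊕1 = 1. Options: 20−1→G=1, 20−5→G=1, 20−7→G=1, 20−9→G=1. Hits: 4.

6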